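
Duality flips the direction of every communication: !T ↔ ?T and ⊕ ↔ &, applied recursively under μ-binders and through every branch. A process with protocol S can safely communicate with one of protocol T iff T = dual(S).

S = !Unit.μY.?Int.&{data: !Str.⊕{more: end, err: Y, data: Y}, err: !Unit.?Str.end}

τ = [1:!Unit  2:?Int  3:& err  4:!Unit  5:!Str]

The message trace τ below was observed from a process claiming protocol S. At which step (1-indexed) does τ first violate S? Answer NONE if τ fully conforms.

5

@1 !Unit  ok  cont: μY.…
@2 ?Int  ok  cont: &{data: !Str.⊕{more: end, err: μY.…, data: μY.…}, err: !Unit.?Str.end}
@3 & err  ok  cont: !Unit.?Str.end
@4 !Unit  ok  cont: ?Str.end
@5 got !Str, protocol expects ?Str  ✗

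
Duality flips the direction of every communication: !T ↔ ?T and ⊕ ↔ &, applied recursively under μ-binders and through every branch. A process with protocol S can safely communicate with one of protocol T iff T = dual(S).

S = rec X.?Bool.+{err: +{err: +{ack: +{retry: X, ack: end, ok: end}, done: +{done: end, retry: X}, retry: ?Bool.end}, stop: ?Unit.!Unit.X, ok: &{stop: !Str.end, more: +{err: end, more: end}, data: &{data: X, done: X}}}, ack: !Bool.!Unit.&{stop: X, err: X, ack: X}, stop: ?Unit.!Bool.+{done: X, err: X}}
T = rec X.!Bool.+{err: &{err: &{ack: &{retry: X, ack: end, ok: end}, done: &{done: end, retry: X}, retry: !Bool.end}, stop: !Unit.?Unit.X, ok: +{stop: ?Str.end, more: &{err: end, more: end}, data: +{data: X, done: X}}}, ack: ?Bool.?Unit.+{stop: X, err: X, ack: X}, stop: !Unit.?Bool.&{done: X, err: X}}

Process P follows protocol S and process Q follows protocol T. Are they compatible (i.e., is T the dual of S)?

NO

rec X vs rec X  ✓ (μ self-dual)
  ?Bool vs !Bool  ✓
    +{err,ack,stop} vs +{err,ack,stop}  ✗ choice polarity not flipped — not dual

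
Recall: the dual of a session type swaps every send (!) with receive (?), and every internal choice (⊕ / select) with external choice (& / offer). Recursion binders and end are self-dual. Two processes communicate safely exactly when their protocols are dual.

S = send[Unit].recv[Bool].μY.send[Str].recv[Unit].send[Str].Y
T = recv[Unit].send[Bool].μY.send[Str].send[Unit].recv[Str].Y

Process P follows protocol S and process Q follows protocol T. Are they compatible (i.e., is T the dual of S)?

NO

send[Unit] vs recv[Unit]  ✓
  recv[Bool] vs send[Bool]  ✓
    μY vs μY  ✓ (μ self-dual)
      send[Str] vs send[Str]  ✗ same direction on both sides — not dual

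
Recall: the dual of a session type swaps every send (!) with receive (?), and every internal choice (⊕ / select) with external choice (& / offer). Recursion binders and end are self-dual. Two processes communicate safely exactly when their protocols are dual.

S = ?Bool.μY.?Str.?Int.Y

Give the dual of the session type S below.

?Bool → !Bool
  μY → μY  (rec unchanged)
    ?Str → !Str
      ?Int → !Int
        dual(Y) = Y

!Bool.μY.!Str.!Int.Y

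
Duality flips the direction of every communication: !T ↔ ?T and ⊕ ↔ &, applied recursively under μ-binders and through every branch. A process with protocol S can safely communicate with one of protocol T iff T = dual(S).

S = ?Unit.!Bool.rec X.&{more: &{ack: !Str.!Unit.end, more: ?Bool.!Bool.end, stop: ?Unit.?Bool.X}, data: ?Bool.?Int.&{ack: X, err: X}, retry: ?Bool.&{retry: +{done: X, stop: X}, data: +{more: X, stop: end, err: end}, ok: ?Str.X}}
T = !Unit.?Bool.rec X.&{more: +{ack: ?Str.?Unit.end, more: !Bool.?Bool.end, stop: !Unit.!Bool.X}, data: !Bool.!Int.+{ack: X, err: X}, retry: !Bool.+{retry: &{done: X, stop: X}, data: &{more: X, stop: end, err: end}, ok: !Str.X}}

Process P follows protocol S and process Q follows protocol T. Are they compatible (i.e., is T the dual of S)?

NO

?Unit | !Unit  ✓
  !Bool | ?Bool  ✓
    rec X | rec X  ✓ (rec unchanged)
      &{more,data,retry} | &{more,data,retry}  ✗ choice polarity not flipped — not dual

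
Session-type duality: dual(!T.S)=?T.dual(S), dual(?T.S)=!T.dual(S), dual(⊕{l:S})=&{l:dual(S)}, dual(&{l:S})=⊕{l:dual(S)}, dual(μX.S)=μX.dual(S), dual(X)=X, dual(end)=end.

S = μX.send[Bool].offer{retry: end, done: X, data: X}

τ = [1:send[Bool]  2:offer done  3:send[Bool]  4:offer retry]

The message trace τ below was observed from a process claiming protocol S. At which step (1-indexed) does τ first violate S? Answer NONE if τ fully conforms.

NONE

[1] send[Bool]  match  cont: offer{retry: end, done: μX.…, data: μX.…}
[2] offer done  match  cont: μX.…
[3] send[Bool]  match  cont: offer{retry: end, done: μX.…, data: μX.…}
[4] offer retry  match  cont: end
all 4 steps conform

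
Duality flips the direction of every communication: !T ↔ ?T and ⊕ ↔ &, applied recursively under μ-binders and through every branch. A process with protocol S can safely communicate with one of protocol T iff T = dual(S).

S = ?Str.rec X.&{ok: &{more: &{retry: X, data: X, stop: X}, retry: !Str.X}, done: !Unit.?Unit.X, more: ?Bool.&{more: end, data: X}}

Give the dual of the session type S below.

!Str.rec X.+{ok: +{more: +{retry: X, data: X, stop: X}, retry: ?Str.X}, done: ?Unit.!Unit.X, more: !Bool.+{more: end, data: X}}

?Str = !Str
  rec X = rec X  (μ self-dual)
    &{ok,done,more} = +{ok,done,more}  (offer→select)
      case ok:
        &{more,retry} = +{more,retry}  (offer→select)
          case more:
            &{retry,data,stop} = +{retry,data,stop}  (offer→select)
              case retry:
                dual(X) = X
              case data:
                dual(X) = X
              case stop:
                dual(X) = X
          case retry:
            !Str = ?Str
              dual(X) = X
      case done:
        !Unit = ?Unit
          ?Unit = !Unit
            dual(X) = X
      case more:
        ?Bool = !Bool
          &{more,data} = +{more,data}  (offer→select)
            case more:
              dual(end) = end
            case data:
              dual(X) = X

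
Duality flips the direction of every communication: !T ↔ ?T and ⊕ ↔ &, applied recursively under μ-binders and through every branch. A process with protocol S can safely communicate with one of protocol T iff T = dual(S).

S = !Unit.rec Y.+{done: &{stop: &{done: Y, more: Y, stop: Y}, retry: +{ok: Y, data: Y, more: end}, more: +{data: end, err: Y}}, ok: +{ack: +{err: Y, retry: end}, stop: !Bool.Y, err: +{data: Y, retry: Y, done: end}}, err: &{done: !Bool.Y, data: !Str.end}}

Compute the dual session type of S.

!Unit ↦ ?Unit
  rec Y ↦ rec Y  (binder kept)
    +{done,ok,err} ↦ &{done,ok,err}  (select→offer)
      [done]
        &{stop,retry,more} ↦ +{stop,retry,more}  (external→internal)
          [stop]
            &{done,more,stop} ↦ +{done,more,stop}  (external→internal)
              [done]
                Y ↦ Y
              [more]
                Y ↦ Y
              [stop]
                Y ↦ Y
          [retry]
            +{ok,data,more} ↦ &{ok,data,more}  (select→offer)
              [ok]
                Y ↦ Y
              [data]
                Y ↦ Y
              [more]
                end ↦ end
          [more]
            +{data,err} ↦ &{data,err}  (select→offer)
              [data]
                end ↦ end
              [err]
                Y ↦ Y
      [ok]
        +{ack,stop,err} ↦ &{ack,stop,err}  (select→offer)
          [ack]
            +{err,retry} ↦ &{err,retry}  (select→offer)
              [err]
                Y ↦ Y
              [retry]
                end ↦ end
          [stop]
            !Bool ↦ ?Bool
              Y ↦ Y
          [err]
            +{data,retry,done} ↦ &{data,retry,done}  (select→offer)
              [data]
                Y ↦ Y
              [retry]
                Y ↦ Y
              [done]
                end ↦ end
      [err]
        &{done,data} ↦ +{done,data}  (external→internal)
          [done]
            !Bool ↦ ?Bool
              Y ↦ Y
          [data]
            !Str ↦ ?Str
              end ↦ end

?Unit.rec Y.&{done: +{stop: +{done: Y, more: Y, stop: Y}, retry: &{ok: Y, data: Y, more: end}, more: &{data: end, err: Y}}, ok: &{ack: &{err: Y, retry: end}, stop: ?Bool.Y, err: &{data: Y, retry: Y, done: end}}, err: +{done: ?Bool.Y, data: ?Str.end}}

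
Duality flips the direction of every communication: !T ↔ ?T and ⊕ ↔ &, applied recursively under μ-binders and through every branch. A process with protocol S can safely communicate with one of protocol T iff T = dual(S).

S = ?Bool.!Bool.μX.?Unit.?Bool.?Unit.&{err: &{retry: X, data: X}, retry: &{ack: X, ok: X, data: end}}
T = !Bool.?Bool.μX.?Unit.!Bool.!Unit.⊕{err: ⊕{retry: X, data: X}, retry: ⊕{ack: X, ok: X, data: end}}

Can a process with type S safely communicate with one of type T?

?Bool vs !Bool  ✓
  !Bool vs ?Bool  ✓
    μX vs μX  ✓ (rec unchanged)
      ?Unit vs ?Unit  ✗ same direction on both sides — not dual

NO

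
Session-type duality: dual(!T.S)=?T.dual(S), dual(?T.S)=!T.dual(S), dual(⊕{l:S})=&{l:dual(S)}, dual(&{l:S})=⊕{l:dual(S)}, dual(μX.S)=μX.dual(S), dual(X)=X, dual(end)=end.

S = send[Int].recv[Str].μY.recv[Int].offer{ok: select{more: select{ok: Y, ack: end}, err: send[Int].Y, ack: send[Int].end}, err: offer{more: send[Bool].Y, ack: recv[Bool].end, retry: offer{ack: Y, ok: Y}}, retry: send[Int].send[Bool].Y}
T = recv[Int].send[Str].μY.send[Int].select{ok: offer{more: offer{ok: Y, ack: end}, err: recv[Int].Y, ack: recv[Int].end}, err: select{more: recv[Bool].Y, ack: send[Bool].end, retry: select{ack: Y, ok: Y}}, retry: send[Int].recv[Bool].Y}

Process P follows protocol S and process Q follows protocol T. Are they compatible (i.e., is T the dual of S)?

send[Int] | recv[Int]  ✓
  recv[Str] | send[Str]  ✓
    μY | μY  ✓ (rec unchanged)
      recv[Int] | send[Int]  ✓
        offer{ok,err,retry} | select{ok,err,retry}  ✓ label sets agree
          • ok:
            select{more,err,ack} | offer{more,err,ack}  ✓ label sets agree
              • more:
                select{ok,ack} | offer{ok,ack}  ✓ label sets agree
                  • ok:
                    Y | Y  ✓
                  • ack:
                    end | end  ✓
              • err:
                send[Int] | recv[Int]  ✓
                  Y | Y  ✓
              • ack:
                send[Int] | recv[Int]  ✓
                  end | end  ✓
          • err:
            offer{more,ack,retry} | select{more,ack,retry}  ✓ label sets agree
              • more:
                send[Bool] | recv[Bool]  ✓
                  Y | Y  ✓
              • ack:
                recv[Bool] | send[Bool]  ✓
                  end | end  ✓
              • retry:
                offer{ack,ok} | select{ack,ok}  ✓ label sets agree
                  • ack:
                    Y | Y  ✓
                  • ok:
                    Y | Y  ✓
          • retry:
            send[Int] | send[Int]  ✗ same direction on both sides — not dual

NO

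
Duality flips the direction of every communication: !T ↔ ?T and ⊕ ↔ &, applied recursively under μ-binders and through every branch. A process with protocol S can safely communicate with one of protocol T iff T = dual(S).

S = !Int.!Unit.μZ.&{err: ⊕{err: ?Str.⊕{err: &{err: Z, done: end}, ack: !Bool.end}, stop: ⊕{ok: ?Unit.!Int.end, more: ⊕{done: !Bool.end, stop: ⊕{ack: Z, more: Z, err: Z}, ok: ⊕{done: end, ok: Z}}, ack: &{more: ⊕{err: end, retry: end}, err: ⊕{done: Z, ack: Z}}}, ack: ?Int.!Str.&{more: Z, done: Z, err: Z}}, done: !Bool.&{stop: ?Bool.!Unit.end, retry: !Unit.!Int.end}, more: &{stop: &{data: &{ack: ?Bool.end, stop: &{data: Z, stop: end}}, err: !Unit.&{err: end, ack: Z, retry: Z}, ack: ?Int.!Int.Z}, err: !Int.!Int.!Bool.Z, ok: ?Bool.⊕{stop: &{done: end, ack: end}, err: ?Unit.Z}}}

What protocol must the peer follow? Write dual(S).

?Int.?Unit.μZ.⊕{err: &{err: !Str.&{err: ⊕{err: Z, done: end}, ack: ?Bool.end}, stop: &{ok: !Unit.?Int.end, more: &{done: ?Bool.end, stop: &{ack: Z, more: Z, err: Z}, ok: &{done: end, ok: Z}}, ack: ⊕{more: &{err: end, retry: end}, err: &{done: Z, ack: Z}}}, ack: !Int.?Str.⊕{more: Z, done: Z, err: Z}}, done: ?Bool.⊕{stop: !Bool.?Unit.end, retry: ?Unit.?Int.end}, more: ⊕{stop: ⊕{data: ⊕{ack: !Bool.end, stop: ⊕{data: Z, stop: end}}, err: ?Unit.⊕{err: end, ack: Z, retry: Z}, ack: !Int.?Int.Z}, err: ?Int.?Int.?Bool.Z, ok: !Bool.&{stop: ⊕{done: end, ack: end}, err: !Unit.Z}}}

!Int ↦ ?Int
  !Unit ↦ ?Unit
    μZ ↦ μZ  (μ self-dual)
      &{err,done,more} ↦ ⊕{err,done,more}  (external→internal)
        [err]
          ⊕{err,stop,ack} ↦ &{err,stop,ack}  (⊕→&)
            [err]
              ?Str ↦ !Str
                ⊕{err,ack} ↦ &{err,ack}  (⊕→&)
                  [err]
                    &{err,done} ↦ ⊕{err,done}  (external→internal)
                      [err]
                        dual(Z) = Z
                      [done]
                        dual(end) = end
                  [ack]
                    !Bool ↦ ?Bool
                      dual(end) = end
            [stop]
              ⊕{ok,more,ack} ↦ &{ok,more,ack}  (⊕→&)
                [ok]
                  ?Unit ↦ !Unit
                    !Int ↦ ?Int
                      dual(end) = end
                [more]
                  ⊕{done,stop,ok} ↦ &{done,stop,ok}  (⊕→&)
                    [done]
                      !Bool ↦ ?Bool
                        dual(end) = end
                    [stop]
                      ⊕{ack,more,err} ↦ &{ack,more,err}  (⊕→&)
                        [ack]
                          dual(Z) = Z
                        [more]
                          dual(Z) = Z
                        [err]
                          dual(Z) = Z
                    [ok]
                      ⊕{done,ok} ↦ &{done,ok}  (⊕→&)
                        [done]
                          dual(end) = end
                        [ok]
                          dual(Z) = Z
                [ack]
                  &{more,err} ↦ ⊕{more,err}  (external→internal)
                    [more]
                      ⊕{err,retry} ↦ &{err,retry}  (⊕→&)
                        [err]
                          dual(end) = end
                        [retry]
                          dual(end) = end
                    [err]
                      ⊕{done,ack} ↦ &{done,ack}  (⊕→&)
                        [done]
                          dual(Z) = Z
                        [ack]
                          dual(Z) = Z
            [ack]
              ?Int ↦ !Int
                !Str ↦ ?Str
                  &{more,done,err} ↦ ⊕{more,done,err}  (external→internal)
                    [more]
                      dual(Z) = Z
                    [done]
                      dual(Z) = Z
                    [err]
                      dual(Z) = Z
        [done]
          !Bool ↦ ?Bool
            &{stop,retry} ↦ ⊕{stop,retry}  (external→internal)
              [stop]
                ?Bool ↦ !Bool
                  !Unit ↦ ?Unit
                    dual(end) = end
              [retry]
                !Unit ↦ ?Unit
                  !Int ↦ ?Int
                    dual(end) = end
        [more]
          &{stop,err,ok} ↦ ⊕{stop,err,ok}  (external→internal)
            [stop]
              &{data,err,ack} ↦ ⊕{data,err,ack}  (external→internal)
                [data]
                  &{ack,stop} ↦ ⊕{ack,stop}  (external→internal)
                    [ack]
                      ?Bool ↦ !Bool
                        dual(end) = end
                    [stop]
                      &{data,stop} ↦ ⊕{data,stop}  (external→internal)
                        [data]
                          dual(Z) = Z
                        [stop]
                          dual(end) = end
                [err]
                  !Unit ↦ ?Unit
                    &{err,ack,retry} ↦ ⊕{err,ack,retry}  (external→internal)
                      [err]
                        dual(end) = end
                      [ack]
                        dual(Z) = Z
                      [retry]
                        dual(Z) = Z
                [ack]
                  ?Int ↦ !Int
                    !Int ↦ ?Int
                      dual(Z) = Z
            [err]
              !Int ↦ ?Int
                !Int ↦ ?Int
                  !Bool ↦ ?Bool
                    dual(Z) = Z
            [ok]
              ?Bool ↦ !Bool
                ⊕{stop,err} ↦ &{stop,err}  (⊕→&)
                  [stop]
                    &{done,ack} ↦ ⊕{done,ack}  (external→internal)
                      [done]
                        dual(end) = end
                      [ack]
                        dual(end) = end
                  [err]
                    ?Unit ↦ !Unit
                      dual(Z) = Z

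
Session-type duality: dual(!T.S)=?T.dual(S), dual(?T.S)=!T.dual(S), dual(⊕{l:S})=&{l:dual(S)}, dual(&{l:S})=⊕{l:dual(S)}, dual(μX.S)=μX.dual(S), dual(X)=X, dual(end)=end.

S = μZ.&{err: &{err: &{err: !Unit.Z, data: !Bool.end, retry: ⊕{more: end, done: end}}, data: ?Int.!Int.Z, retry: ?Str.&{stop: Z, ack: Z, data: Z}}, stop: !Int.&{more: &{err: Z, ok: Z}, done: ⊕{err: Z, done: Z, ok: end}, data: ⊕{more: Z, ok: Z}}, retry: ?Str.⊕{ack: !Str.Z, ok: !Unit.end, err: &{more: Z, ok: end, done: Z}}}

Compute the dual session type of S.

μZ.⊕{err: ⊕{err: ⊕{err: ?Unit.Z, data: ?Bool.end, retry: &{more: end, done: end}}, data: !Int.?Int.Z, retry: !Str.⊕{stop: Z, ack: Z, data: Z}}, stop: ?Int.⊕{more: ⊕{err: Z, ok: Z}, done: &{err: Z, done: Z, ok: end}, data: &{more: Z, ok: Z}}, retry: !Str.&{ack: ?Str.Z, ok: ?Unit.end, err: ⊕{more: Z, ok: end, done: Z}}}

μZ ↦ μZ  (binder kept)
  &{err,stop,retry} ↦ ⊕{err,stop,retry}  (&→⊕)
    • err:
      &{err,data,retry} ↦ ⊕{err,data,retry}  (&→⊕)
        • err:
          &{err,data,retry} ↦ ⊕{err,data,retry}  (&→⊕)
            • err:
              !Unit ↦ ?Unit
                Z ↦ Z
            • data:
              !Bool ↦ ?Bool
                end ↦ end
            • retry:
              ⊕{more,done} ↦ &{more,done}  (select→offer)
                • more:
                  end ↦ end
                • done:
                  end ↦ end
        • data:
          ?Int ↦ !Int
            !Int ↦ ?Int
              Z ↦ Z
        • retry:
          ?Str ↦ !Str
            &{stop,ack,data} ↦ ⊕{stop,ack,data}  (&→⊕)
              • stop:
                Z ↦ Z
              • ack:
                Z ↦ Z
              • data:
                Z ↦ Z
    • stop:
      !Int ↦ ?Int
        &{more,done,data} ↦ ⊕{more,done,data}  (&→⊕)
          • more:
            &{err,ok} ↦ ⊕{err,ok}  (&→⊕)
              • err:
                Z ↦ Z
              • ok:
                Z ↦ Z
          • done:
            ⊕{err,done,ok} ↦ &{err,done,ok}  (select→offer)
              • err:
                Z ↦ Z
              • done:
                Z ↦ Z
              • ok:
                end ↦ end
          • data:
            ⊕{more,ok} ↦ &{more,ok}  (select→offer)
              • more:
                Z ↦ Z
              • ok:
                Z ↦ Z
    • retry:
      ?Str ↦ !Str
        ⊕{ack,ok,err} ↦ &{ack,ok,err}  (select→offer)
          • ack:
            !Str ↦ ?Str
              Z ↦ Z
          • ok:
            !Unit ↦ ?Unit
              end ↦ end
          • err:
            &{more,ok,done} ↦ ⊕{more,ok,done}  (&→⊕)
              • more:
                Z ↦ Z
              • ok:
                end ↦ end
              • done:
                Z ↦ Z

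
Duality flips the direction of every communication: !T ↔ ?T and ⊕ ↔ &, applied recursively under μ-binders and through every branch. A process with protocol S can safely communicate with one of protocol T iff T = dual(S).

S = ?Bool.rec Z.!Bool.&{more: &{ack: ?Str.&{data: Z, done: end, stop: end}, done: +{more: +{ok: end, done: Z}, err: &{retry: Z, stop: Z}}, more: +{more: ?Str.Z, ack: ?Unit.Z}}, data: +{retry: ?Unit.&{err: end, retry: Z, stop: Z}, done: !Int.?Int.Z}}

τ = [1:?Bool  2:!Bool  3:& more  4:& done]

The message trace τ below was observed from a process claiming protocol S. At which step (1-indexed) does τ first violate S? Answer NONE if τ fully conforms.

step 1: ?Bool  match  residual = rec Z.…
step 2: !Bool  match  residual = &{more: &{ack: ?Str.&{data: rec Z.…, done: end, stop: end}, done: +{more: +{ok: end, done: rec Z.…}, err: &{retry: rec Z.…, stop: rec Z.…}}, more: +{more: ?Str.rec Z.…, ack: ?Unit.rec Z.…}}, data: +{retry: ?Unit.&{err: end, retry: rec Z.…, stop: rec Z.…}, done: !Int.?Int.rec Z.…}}
step 3: & more  match  residual = &{ack: ?Str.&{data: rec Z.…, done: end, stop: end}, done: +{more: +{ok: end, done: rec Z.…}, err: &{retry: rec Z.…, stop: rec Z.…}}, more: +{more: ?Str.rec Z.…, ack: ?Unit.rec Z.…}}
step 4: & done  match  residual = +{more: +{ok: end, done: rec Z.…}, err: &{retry: rec Z.…, stop: rec Z.…}}
all 4 steps conform

NONE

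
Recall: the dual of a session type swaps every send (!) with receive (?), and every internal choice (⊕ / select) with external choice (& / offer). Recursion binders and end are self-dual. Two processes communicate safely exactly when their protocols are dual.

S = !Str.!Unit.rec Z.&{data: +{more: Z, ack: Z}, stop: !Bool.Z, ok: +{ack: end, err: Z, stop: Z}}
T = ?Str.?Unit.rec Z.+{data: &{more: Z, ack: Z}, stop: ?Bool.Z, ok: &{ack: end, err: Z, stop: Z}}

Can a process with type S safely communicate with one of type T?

!Str vs ?Str  ✓
  !Unit vs ?Unit  ✓
    rec Z vs rec Z  ✓ (μ self-dual)
      &{data,stop,ok} vs +{data,stop,ok}  ✓ label sets agree
        • data:
          +{more,ack} vs &{more,ack}  ✓ label sets agree
            • more:
              Z vs Z  ✓
            • ack:
              Z vs Z  ✓
        • stop:
          !Bool vs ?Bool  ✓
            Z vs Z  ✓
        • ok:
          +{ack,err,stop} vs &{ack,err,stop}  ✓ label sets agree
            • ack:
              end vs end  ✓
            • err:
              Z vs Z  ✓
            • stop:
              Z vs Z  ✓

YES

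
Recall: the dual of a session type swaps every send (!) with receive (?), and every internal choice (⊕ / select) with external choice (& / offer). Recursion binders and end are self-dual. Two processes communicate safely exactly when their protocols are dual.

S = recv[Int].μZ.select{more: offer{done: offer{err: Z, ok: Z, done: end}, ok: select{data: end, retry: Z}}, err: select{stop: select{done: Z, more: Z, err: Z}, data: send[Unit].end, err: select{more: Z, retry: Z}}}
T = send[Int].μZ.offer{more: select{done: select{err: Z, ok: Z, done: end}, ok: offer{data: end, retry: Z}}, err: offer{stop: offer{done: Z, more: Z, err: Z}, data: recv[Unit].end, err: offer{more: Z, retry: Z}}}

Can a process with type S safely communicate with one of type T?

YES

recv[Int] vs send[Int]  ✓
  μZ vs μZ  ✓ (binder kept)
    select{more,err} vs offer{more,err}  ✓ labels match
      • more:
        offer{done,ok} vs select{done,ok}  ✓ labels match
          • done:
            offer{err,ok,done} vs select{err,ok,done}  ✓ labels match
              • err:
                Z vs Z  ✓
              • ok:
                Z vs Z  ✓
              • done:
                end vs end  ✓
          • ok:
            select{data,retry} vs offer{data,retry}  ✓ labels match
              • data:
                end vs end  ✓
              • retry:
                Z vs Z  ✓
      • err:
        select{stop,data,err} vs offer{stop,data,err}  ✓ labels match
          • stop:
            select{done,more,err} vs offer{done,more,err}  ✓ labels match
              • done:
                Z vs Z  ✓
              • more:
                Z vs Z  ✓
              • err:
                Z vs Z  ✓
          • data:
            send[Unit] vs recv[Unit]  ✓
              end vs end  ✓
          • err:
            select{more,retry} vs offer{more,retry}  ✓ labels match
              • more:
                Z vs Z  ✓
              • retry:
                Z vs Z  ✓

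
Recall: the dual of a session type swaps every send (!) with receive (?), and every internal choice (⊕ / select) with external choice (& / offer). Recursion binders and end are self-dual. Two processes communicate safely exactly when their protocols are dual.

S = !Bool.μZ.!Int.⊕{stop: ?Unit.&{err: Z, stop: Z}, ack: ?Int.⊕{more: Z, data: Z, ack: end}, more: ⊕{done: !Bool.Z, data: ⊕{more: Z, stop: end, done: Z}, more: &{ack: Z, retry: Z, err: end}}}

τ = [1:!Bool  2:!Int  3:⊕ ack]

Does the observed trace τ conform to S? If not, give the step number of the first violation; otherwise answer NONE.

[1] !Bool  ✓  state: μZ.…
[2] !Int  ✓  state: ⊕{stop: ?Unit.&{err: μZ.…, stop: μZ.…}, ack: ?Int.⊕{more: μZ.…, data: μZ.…, ack: end}, more: ⊕{done: !Bool.μZ.…, data: ⊕{more: μZ.…, stop: end, done: μZ.…}, more: &{ack: μZ.…, retry: μZ.…, err: end}}}
[3] ⊕ ack  ✓  state: ?Int.⊕{more: μZ.…, data: μZ.…, ack: end}
all 3 steps conform

NONE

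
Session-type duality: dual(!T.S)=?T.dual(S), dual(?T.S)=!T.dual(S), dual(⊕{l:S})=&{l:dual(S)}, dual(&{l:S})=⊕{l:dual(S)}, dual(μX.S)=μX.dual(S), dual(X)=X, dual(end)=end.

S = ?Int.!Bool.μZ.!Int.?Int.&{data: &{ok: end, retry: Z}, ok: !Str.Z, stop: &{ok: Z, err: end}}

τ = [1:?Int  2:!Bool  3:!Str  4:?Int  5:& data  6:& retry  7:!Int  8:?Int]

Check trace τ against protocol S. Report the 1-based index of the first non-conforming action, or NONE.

3

step 1: ?Int  ok  residual = !Bool.μZ.…
step 2: !Bool  ok  residual = μZ.…
step 3: got !Str, protocol expects !Int  ✗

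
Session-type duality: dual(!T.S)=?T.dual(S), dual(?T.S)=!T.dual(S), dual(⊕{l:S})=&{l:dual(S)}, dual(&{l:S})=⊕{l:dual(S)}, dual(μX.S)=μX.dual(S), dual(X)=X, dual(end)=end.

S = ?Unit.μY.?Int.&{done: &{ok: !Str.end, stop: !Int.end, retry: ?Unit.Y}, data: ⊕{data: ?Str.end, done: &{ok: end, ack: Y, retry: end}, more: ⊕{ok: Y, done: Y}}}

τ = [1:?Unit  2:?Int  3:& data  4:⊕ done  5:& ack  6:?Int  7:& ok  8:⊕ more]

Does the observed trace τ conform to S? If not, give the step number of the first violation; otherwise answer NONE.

[1] ?Unit  ok  residual = μY.…
[2] ?Int  ok  residual = &{done: &{ok: !Str.end, stop: !Int.end, retry: ?Unit.μY.…}, data: ⊕{data: ?Str.end, done: &{ok: end, ack: μY.…, retry: end}, more: ⊕{ok: μY.…, done: μY.…}}}
[3] & data  ok  residual = ⊕{data: ?Str.end, done: &{ok: end, ack: μY.…, retry: end}, more: ⊕{ok: μY.…, done: μY.…}}
[4] ⊕ done  ok  residual = &{ok: end, ack: μY.…, retry: end}
[5] & ack  ok  residual = μY.…
[6] ?Int  ok  residual = &{done: &{ok: !Str.end, stop: !Int.end, retry: ?Unit.μY.…}, data: ⊕{data: ?Str.end, done: &{ok: end, ack: μY.…, retry: end}, more: ⊕{ok: μY.…, done: μY.…}}}
[7] got & ok, protocol expects & done or & data  ✗

7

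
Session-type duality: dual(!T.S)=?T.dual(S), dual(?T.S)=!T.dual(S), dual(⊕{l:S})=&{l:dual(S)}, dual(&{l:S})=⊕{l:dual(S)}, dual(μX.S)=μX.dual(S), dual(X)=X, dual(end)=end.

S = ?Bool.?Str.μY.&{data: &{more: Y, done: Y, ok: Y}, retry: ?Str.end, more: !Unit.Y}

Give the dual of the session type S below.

!Bool.!Str.μY.⊕{data: ⊕{more: Y, done: Y, ok: Y}, retry: !Str.end, more: ?Unit.Y}

?Bool = !Bool
  ?Str = !Str
    μY = μY  (μ self-dual)
      &{data,retry,more} = ⊕{data,retry,more}  (&→⊕)
        • data:
          &{more,done,ok} = ⊕{more,done,ok}  (&→⊕)
            • more:
              Y self-dual
            • done:
              Y self-dual
            • ok:
              Y self-dual
        • retry:
          ?Str = !Str
            end self-dual
        • more:
          !Unit = ?Unit
            Y self-dual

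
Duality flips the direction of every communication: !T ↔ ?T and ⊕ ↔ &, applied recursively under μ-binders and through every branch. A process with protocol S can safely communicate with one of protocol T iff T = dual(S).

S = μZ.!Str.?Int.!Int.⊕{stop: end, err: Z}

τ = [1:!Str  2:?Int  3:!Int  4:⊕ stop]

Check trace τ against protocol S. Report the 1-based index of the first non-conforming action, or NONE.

step 1: !Str  ok  residual = ?Int.!Int.⊕{stop: end, err: μZ.…}
step 2: ?Int  ok  residual = !Int.⊕{stop: end, err: μZ.…}
step 3: !Int  ok  residual = ⊕{stop: end, err: μZ.…}
step 4: ⊕ stop  ok  residual = end
all 4 steps conform

NONE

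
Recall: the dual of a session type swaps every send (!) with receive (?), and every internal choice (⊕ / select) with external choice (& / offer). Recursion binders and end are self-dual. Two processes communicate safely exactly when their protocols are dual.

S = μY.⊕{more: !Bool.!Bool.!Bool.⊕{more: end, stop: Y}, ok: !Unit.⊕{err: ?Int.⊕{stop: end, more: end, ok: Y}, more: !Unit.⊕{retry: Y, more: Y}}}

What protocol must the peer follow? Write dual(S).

μY = μY  (rec unchanged)
  ⊕{more,ok} = &{more,ok}  (internal→external)
    case more:
      !Bool = ?Bool
        !Bool = ?Bool
          !Bool = ?Bool
            ⊕{more,stop} = &{more,stop}  (internal→external)
              case more:
                dual(end) = end
              case stop:
                dual(Y) = Y
    case ok:
      !Unit = ?Unit
        ⊕{err,more} = &{err,more}  (internal→external)
          case err:
            ?Int = !Int
              ⊕{stop,more,ok} = &{stop,more,ok}  (internal→external)
                case stop:
                  dual(end) = end
                case more:
                  dual(end) = end
                case ok:
                  dual(Y) = Y
          case more:
            !Unit = ?Unit
              ⊕{retry,more} = &{retry,more}  (internal→external)
                case retry:
                  dual(Y) = Y
                case more:
                  dual(Y) = Y

μY.&{more: ?Bool.?Bool.?Bool.&{more: end, stop: Y}, ok: ?Unit.&{err: !Int.&{stop: end, more: end, ok: Y}, more: ?Unit.&{retry: Y, more: Y}}}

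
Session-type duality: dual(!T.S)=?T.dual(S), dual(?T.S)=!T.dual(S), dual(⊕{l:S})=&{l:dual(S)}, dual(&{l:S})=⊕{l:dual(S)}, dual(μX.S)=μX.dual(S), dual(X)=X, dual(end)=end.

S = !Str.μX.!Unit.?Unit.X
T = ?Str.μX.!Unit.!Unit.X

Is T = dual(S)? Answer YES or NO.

NO

!Str | ?Str  ok
  μX | μX  ok (μ self-dual)
    !Unit | !Unit  ✗ same direction on both sides — not dual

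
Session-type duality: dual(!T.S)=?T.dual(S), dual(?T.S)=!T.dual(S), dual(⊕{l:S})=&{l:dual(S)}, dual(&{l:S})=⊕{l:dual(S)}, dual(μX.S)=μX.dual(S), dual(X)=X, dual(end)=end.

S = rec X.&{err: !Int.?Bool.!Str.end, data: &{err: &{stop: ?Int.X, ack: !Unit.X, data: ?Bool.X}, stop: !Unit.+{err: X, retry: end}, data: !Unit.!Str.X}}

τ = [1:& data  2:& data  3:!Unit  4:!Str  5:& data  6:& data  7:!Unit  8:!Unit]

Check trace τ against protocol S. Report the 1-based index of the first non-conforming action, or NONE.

8

[1] & data  ok  now at &{err: &{stop: ?Int.rec X.…, ack: !Unit.rec X.…, data: ?Bool.rec X.…}, stop: !Unit.+{err: rec X.…, retry: end}, data: !Unit.!Str.rec X.…}
[2] & data  ok  now at !Unit.!Str.rec X.…
[3] !Unit  ok  now at !Str.rec X.…
[4] !Str  ok  now at rec X.…
[5] & data  ok  now at &{err: &{stop: ?Int.rec X.…, ack: !Unit.rec X.…, data: ?Bool.rec X.…}, stop: !Unit.+{err: rec X.…, retry: end}, data: !Unit.!Str.rec X.…}
[6] & data  ok  now at !Unit.!Str.rec X.…
[7] !Unit  ok  now at !Str.rec X.…
[8] got !Unit, protocol expects !Str  ✗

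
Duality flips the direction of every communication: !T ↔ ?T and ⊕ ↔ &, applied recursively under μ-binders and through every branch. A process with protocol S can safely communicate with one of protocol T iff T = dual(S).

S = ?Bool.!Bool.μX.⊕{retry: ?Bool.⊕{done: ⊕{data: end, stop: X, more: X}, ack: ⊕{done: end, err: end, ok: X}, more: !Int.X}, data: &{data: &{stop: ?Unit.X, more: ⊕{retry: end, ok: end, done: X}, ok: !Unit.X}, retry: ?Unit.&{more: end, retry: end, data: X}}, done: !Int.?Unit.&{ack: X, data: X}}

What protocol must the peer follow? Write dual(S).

?Bool ↦ !Bool
  !Bool ↦ ?Bool
    μX ↦ μX  (μ self-dual)
      ⊕{retry,data,done} ↦ &{retry,data,done}  (internal→external)
        • retry:
          ?Bool ↦ !Bool
            ⊕{done,ack,more} ↦ &{done,ack,more}  (internal→external)
              • done:
                ⊕{data,stop,more} ↦ &{data,stop,more}  (internal→external)
                  • data:
                    dual(end) = end
                  • stop:
                    dual(X) = X
                  • more:
                    dual(X) = X
              • ack:
                ⊕{done,err,ok} ↦ &{done,err,ok}  (internal→external)
                  • done:
                    dual(end) = end
                  • err:
                    dual(end) = end
                  • ok:
                    dual(X) = X
              • more:
                !Int ↦ ?Int
                  dual(X) = X
        • data:
          &{data,retry} ↦ ⊕{data,retry}  (&→⊕)
            • data:
              &{stop,more,ok} ↦ ⊕{stop,more,ok}  (&→⊕)
                • stop:
                  ?Unit ↦ !Unit
                    dual(X) = X
                • more:
                  ⊕{retry,ok,done} ↦ &{retry,ok,done}  (internal→external)
                    • retry:
                      dual(end) = end
                    • ok:
                      dual(end) = end
                    • done:
                      dual(X) = X
                • ok:
                  !Unit ↦ ?Unit
                    dual(X) = X
            • retry:
              ?Unit ↦ !Unit
                &{more,retry,data} ↦ ⊕{more,retry,data}  (&→⊕)
                  • more:
                    dual(end) = end
                  • retry:
                    dual(end) = end
                  • data:
                    dual(X) = X
        • done:
          !Int ↦ ?Int
            ?Unit ↦ !Unit
              &{ack,data} ↦ ⊕{ack,data}  (&→⊕)
                • ack:
                  dual(X) = X
                • data:
                  dual(X) = X

!Bool.?Bool.μX.&{retry: !Bool.&{done: &{data: end, stop: X, more: X}, ack: &{done: end, err: end, ok: X}, more: ?Int.X}, data: ⊕{data: ⊕{stop: !Unit.X, more: &{retry: end, ok: end, done: X}, ok: ?Unit.X}, retry: !Unit.⊕{more: end, retry: end, data: X}}, done: ?Int.!Unit.⊕{ack: X, data: X}}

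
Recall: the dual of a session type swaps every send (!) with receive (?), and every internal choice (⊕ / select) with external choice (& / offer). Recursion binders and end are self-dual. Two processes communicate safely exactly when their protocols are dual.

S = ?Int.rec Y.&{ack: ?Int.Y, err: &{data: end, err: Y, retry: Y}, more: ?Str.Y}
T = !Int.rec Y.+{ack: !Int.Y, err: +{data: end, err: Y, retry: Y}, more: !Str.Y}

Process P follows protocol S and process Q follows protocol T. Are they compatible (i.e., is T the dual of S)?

YES

?Int | !Int  ok
  rec Y | rec Y  ok (binder kept)
    &{ack,err,more} | +{ack,err,more}  ok same labels
      [ack]
        ?Int | !Int  ok
          Y | Y  ok
      [err]
        &{data,err,retry} | +{data,err,retry}  ok same labels
          [data]
            end | end  ok
          [err]
            Y | Y  ok
          [retry]
            Y | Y  ok
      [more]
        ?Str | !Str  ok
          Y | Y  ok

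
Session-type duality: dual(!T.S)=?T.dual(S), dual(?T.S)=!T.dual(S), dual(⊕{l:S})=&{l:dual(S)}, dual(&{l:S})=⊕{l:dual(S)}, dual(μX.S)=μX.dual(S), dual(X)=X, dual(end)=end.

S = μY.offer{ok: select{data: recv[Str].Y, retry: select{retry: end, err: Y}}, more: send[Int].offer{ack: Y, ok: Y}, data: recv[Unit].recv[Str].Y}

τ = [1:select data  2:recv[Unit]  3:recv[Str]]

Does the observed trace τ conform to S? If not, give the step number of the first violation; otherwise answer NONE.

step 1: got select data, protocol expects offer ok or offer more or offer data  ✗

1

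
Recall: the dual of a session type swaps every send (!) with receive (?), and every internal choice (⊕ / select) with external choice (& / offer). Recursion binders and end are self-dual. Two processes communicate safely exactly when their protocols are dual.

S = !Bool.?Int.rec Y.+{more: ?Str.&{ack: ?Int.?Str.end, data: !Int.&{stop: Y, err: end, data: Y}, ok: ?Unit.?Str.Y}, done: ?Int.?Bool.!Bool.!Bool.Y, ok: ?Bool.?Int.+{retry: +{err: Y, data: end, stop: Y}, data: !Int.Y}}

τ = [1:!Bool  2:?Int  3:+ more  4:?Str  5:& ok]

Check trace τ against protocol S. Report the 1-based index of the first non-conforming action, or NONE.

NONE

step 1: !Bool  ✓  state: ?Int.rec Y.…
step 2: ?Int  ✓  state: rec Y.…
step 3: + more  ✓  state: ?Str.&{ack: ?Int.?Str.end, data: !Int.&{stop: rec Y.…, err: end, data: rec Y.…}, ok: ?Unit.?Str.rec Y.…}
step 4: ?Str  ✓  state: &{ack: ?Int.?Str.end, data: !Int.&{stop: rec Y.…, err: end, data: rec Y.…}, ok: ?Unit.?Str.rec Y.…}
step 5: & ok  ✓  state: ?Unit.?Str.rec Y.…
trace exhausted — no violation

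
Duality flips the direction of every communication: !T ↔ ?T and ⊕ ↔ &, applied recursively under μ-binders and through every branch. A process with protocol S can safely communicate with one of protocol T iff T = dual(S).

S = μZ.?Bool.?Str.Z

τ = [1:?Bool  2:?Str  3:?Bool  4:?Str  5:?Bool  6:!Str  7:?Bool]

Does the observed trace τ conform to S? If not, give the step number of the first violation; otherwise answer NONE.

@1 ?Bool  match  cont: ?Str.μZ.…
@2 ?Str  match  cont: μZ.…
@3 ?Bool  match  cont: ?Str.μZ.…
@4 ?Str  match  cont: μZ.…
@5 ?Bool  match  cont: ?Str.μZ.…
@6 got !Str, protocol expects ?Str  ✗

6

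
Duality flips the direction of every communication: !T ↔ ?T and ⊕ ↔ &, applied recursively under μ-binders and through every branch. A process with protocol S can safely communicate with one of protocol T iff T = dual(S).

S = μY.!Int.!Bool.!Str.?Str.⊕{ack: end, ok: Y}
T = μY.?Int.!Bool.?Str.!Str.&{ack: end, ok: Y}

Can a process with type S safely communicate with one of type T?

NO

μY vs μY  ✓ (binder kept)
  !Int vs ?Int  ✓
    !Bool vs !Bool  ✗ same direction on both sides — not dual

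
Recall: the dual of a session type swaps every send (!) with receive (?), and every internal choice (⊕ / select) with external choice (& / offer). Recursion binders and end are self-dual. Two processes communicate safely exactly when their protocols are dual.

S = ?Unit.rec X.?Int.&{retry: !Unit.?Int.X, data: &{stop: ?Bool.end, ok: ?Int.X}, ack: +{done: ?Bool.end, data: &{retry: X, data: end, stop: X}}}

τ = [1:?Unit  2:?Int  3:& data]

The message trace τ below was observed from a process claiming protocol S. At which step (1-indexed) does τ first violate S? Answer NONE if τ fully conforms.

@1 ?Unit  match  residual = rec X.…
@2 ?Int  match  residual = &{retry: !Unit.?Int.rec X.…, data: &{stop: ?Bool.end, ok: ?Int.rec X.…}, ack: +{done: ?Bool.end, data: &{retry: rec X.…, data: end, stop: rec X.…}}}
@3 & data  match  residual = &{stop: ?Bool.end, ok: ?Int.rec X.…}
trace exhausted — no violation

NONE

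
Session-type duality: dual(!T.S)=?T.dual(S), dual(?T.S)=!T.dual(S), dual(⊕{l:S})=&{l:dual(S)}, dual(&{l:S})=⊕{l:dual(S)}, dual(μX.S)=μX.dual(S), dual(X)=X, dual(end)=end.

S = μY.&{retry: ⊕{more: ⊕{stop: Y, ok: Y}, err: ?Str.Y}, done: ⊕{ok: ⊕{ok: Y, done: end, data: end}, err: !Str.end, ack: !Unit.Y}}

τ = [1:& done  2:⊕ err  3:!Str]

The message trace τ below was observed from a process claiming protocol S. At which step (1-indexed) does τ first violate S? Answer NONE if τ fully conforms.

step 1: & done  match  state: ⊕{ok: ⊕{ok: μY.…, done: end, data: end}, err: !Str.end, ack: !Unit.μY.…}
step 2: ⊕ err  match  state: !Str.end
step 3: !Str  match  state: end
all 3 steps conform

NONE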